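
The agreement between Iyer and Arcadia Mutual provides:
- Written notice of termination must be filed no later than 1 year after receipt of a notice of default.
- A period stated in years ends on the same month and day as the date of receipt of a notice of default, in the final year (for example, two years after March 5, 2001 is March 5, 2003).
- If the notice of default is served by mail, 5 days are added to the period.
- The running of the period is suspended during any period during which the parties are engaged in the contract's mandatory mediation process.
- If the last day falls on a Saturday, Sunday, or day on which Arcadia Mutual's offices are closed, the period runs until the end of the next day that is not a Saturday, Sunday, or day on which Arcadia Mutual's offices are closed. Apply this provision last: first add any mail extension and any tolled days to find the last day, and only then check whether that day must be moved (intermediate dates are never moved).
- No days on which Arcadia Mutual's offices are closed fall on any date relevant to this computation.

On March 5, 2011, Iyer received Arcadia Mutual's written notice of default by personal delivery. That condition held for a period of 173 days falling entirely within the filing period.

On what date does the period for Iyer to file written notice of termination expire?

August 27, 2012

1 year after March 5, 2011 is March 5, 2012.
Service was not by mail, so no mail extension applies.
Tolling adds 173 days: March 5, 2012 + 173 days = August 25, 2012.
August 25, 2012 is Saturday; August 26, 2012 is Sunday. The next qualifying day is August 27, 2012.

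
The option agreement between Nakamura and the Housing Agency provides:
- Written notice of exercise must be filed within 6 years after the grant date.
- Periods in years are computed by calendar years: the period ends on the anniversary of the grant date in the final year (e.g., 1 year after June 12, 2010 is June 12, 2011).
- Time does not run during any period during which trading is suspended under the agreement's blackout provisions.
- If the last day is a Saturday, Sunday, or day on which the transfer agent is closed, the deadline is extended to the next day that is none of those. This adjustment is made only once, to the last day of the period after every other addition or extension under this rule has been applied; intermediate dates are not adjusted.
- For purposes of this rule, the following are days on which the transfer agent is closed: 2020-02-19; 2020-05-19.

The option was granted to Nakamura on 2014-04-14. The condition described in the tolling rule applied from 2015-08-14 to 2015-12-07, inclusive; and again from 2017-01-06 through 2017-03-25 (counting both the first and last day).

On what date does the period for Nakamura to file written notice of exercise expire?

6 years after 2014-04-14 is April 14, 2020.
From August 14, 2015 through December 7, 2015 inclusive is 116 days; tolling adds 116 days: April 14, 2020 + 116 days = August 8, 2020.
From January 6, 2017 through March 25, 2017 inclusive is 79 days; tolling adds 79 days: August 8, 2020 + 79 days = October 26, 2020.
October 26, 2020 is a Monday and not a day on which the transfer agent is closed, so no extension applies.

October 26, 2020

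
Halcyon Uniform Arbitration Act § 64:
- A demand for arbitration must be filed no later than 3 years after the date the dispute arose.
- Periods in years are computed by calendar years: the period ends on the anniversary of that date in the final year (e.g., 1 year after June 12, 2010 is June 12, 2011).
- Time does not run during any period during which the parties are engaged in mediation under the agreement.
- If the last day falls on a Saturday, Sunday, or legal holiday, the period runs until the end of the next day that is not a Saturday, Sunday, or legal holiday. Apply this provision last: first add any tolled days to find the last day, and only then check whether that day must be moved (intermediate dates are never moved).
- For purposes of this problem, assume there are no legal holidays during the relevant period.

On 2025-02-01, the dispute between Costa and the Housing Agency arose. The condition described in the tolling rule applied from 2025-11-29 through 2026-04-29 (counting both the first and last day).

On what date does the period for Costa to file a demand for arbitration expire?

July 3, 2028

3 years after 2025-02-01 is February 1, 2028.
From November 29, 2025 through April 29, 2026 inclusive is 152 days; tolling adds 152 days: February 1, 2028 + 152 days = July 2, 2028.
July 2, 2028 is Sunday. The next qualifying day is July 3, 2028.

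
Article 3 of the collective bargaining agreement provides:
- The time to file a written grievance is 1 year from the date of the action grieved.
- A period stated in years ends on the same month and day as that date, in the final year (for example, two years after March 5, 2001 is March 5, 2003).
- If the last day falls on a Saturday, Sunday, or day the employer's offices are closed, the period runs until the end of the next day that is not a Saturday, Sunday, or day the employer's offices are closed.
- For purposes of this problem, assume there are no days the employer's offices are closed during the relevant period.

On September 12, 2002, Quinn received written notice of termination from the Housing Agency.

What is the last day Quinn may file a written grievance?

September 12, 2003

1 year after September 12, 2002 is September 12, 2003.
September 12, 2003 is a Friday and not a day the employer's offices are closed, so no extension applies.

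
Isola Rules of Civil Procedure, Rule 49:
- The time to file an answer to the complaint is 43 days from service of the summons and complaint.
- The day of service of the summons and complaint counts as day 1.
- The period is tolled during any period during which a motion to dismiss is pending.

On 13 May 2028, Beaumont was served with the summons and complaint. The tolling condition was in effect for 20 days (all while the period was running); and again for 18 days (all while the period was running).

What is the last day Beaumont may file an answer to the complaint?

Counting 13 May 2028 as day 1, day 43 is June 24, 2028.
Tolling adds 20 days: June 24, 2028 + 20 days = July 14, 2028.
Tolling adds 18 days: July 14, 2028 + 18 days = August 1, 2028.

August 1, 2028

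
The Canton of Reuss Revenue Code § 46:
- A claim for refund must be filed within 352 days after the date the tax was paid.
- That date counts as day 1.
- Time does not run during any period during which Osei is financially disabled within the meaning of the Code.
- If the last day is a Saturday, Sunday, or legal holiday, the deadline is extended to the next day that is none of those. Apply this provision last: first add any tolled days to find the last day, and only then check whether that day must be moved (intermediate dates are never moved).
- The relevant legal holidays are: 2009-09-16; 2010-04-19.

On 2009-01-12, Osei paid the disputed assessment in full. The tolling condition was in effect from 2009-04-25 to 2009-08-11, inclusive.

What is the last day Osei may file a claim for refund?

Counting 2009-01-12 as day 1, day 352 is December 29, 2009.
From April 25, 2009 through August 11, 2009 inclusive is 109 days; tolling adds 109 days: December 29, 2009 + 109 days = April 17, 2010.
April 17, 2010 is Saturday; April 18, 2010 is Sunday; April 19, 2010 is a listed holiday. The next qualifying day is April 20, 2010.

April 20, 2010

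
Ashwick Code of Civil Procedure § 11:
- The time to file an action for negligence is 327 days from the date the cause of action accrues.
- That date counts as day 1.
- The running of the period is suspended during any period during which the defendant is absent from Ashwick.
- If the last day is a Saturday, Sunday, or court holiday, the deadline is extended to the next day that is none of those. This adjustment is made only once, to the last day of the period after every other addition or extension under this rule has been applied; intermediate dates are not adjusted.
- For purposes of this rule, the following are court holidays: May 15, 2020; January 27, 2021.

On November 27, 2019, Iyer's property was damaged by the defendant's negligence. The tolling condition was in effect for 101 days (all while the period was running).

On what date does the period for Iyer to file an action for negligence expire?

Counting November 27, 2019 as day 1, day 327 is October 18, 2020.
Tolling adds 101 days: October 18, 2020 + 101 days = January 27, 2021.
January 27, 2021 is a listed holiday. The next qualifying day is January 28, 2021.

January 28, 2021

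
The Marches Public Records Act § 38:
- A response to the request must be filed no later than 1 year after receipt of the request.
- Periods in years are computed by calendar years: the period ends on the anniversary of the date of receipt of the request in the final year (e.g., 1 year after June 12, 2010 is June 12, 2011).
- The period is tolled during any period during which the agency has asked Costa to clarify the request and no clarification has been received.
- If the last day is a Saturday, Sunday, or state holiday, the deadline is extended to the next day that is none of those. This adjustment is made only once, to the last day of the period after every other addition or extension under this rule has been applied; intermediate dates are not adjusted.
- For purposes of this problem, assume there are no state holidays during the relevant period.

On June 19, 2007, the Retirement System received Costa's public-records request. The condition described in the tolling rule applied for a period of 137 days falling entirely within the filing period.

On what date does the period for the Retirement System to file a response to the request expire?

1 year after June 19, 2007 is June 19, 2008.
Tolling adds 137 days: June 19, 2008 + 137 days = November 3, 2008.
November 3, 2008 is a Monday and not a state holiday, so no extension applies.

November 3, 2008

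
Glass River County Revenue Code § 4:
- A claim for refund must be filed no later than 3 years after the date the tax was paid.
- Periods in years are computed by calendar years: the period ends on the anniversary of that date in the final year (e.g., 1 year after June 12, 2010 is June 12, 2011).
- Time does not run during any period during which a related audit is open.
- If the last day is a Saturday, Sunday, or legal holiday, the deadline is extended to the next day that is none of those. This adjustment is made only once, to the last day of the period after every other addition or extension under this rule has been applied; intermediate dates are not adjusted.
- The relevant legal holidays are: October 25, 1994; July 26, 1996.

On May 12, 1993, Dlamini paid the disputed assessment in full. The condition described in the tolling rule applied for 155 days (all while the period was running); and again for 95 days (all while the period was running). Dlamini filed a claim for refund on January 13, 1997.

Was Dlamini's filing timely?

3 years after May 12, 1993 is May 12, 1996.
Tolling adds 155 days: May 12, 1996 + 155 days = October 14, 1996.
Tolling adds 95 days: October 14, 1996 + 95 days = January 17, 1997.
January 17, 1997 is a Friday and not a legal holiday, so no extension applies.
The deadline is January 17, 1997; the filing on January 13, 1997 is on or before that date.

Yes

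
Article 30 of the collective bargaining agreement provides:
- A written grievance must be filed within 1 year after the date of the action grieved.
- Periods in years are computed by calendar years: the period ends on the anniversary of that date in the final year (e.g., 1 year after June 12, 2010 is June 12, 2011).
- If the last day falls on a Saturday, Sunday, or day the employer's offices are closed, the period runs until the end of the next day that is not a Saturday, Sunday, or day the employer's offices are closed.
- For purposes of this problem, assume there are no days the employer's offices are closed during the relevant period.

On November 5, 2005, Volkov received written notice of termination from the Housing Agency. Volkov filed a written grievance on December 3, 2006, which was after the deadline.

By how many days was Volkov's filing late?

1 year after November 5, 2005 is November 5, 2006.
November 5, 2006 is Sunday. The next qualifying day is November 6, 2006.
The deadline is November 6, 2006; from November 6, 2006 to December 3, 2006 is 27 days.

27 days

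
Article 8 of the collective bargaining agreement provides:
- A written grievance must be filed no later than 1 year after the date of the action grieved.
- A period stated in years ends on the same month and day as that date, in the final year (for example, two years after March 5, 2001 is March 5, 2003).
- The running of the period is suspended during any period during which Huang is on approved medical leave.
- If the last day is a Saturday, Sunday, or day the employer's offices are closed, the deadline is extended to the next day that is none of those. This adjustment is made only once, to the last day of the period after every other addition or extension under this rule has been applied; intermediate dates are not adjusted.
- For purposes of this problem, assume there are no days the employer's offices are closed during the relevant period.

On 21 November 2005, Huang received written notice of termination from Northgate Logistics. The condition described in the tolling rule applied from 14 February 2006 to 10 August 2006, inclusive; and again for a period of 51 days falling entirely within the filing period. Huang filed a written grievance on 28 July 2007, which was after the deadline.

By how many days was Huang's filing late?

1 year after 21 November 2005 is November 21, 2006.
From February 14, 2006 through August 10, 2006 inclusive is 178 days; tolling adds 178 days: November 21, 2006 + 178 days = May 18, 2007.
Tolling adds 51 days: May 18, 2007 + 51 days = July 8, 2007.
July 8, 2007 is Sunday. The next qualifying day is July 9, 2007.
The deadline is July 9, 2007; from July 9, 2007 to July 28, 2007 is 19 days.

19 days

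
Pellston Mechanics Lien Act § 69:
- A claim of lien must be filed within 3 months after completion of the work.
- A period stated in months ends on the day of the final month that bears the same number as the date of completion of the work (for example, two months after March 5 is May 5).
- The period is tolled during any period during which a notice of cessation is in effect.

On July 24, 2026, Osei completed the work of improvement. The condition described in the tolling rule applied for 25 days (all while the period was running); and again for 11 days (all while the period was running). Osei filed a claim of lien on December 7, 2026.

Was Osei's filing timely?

No

3 months after July 24, 2026 is October 24, 2026.
Tolling adds 25 days: October 24, 2026 + 25 days = November 18, 2026.
Tolling adds 11 days: November 18, 2026 + 11 days = November 29, 2026.
The deadline is November 29, 2026; the filing on December 7, 2026 is after that date.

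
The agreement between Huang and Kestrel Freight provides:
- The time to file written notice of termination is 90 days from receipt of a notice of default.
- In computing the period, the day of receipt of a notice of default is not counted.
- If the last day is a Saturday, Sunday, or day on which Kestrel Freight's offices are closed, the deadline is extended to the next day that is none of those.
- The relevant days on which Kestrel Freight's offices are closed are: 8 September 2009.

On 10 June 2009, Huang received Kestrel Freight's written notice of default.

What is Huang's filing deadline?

90 days after 10 June 2009 is September 8, 2009.
September 8, 2009 is a listed holiday. The next qualifying day is September 9, 2009.

September 9, 2009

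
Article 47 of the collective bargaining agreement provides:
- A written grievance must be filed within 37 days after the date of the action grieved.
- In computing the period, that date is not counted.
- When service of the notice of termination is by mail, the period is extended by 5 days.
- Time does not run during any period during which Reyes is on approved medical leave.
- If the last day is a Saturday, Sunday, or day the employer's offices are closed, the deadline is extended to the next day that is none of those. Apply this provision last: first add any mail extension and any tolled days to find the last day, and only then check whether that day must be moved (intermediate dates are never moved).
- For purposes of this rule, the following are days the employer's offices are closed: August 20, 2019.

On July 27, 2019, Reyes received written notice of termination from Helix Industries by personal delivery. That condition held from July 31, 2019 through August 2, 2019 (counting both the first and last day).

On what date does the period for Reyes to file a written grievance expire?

37 days after July 27, 2019 is September 2, 2019.
Service was not by mail, so no mail extension applies.
From July 31, 2019 through August 2, 2019 inclusive is 3 days; tolling adds 3 days: September 2, 2019 + 3 days = September 5, 2019.
September 5, 2019 is a Thursday and not a day the employer's offices are closed, so no extension applies.

September 5, 2019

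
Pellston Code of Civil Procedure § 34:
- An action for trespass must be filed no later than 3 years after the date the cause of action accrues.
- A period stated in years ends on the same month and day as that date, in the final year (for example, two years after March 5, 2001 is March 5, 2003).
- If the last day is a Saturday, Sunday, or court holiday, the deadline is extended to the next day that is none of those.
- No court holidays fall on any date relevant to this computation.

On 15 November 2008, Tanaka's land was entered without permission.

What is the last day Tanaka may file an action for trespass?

3 years after 15 November 2008 is November 15, 2011.
November 15, 2011 is a Tuesday and not a court holiday, so no extension applies.

November 15, 2011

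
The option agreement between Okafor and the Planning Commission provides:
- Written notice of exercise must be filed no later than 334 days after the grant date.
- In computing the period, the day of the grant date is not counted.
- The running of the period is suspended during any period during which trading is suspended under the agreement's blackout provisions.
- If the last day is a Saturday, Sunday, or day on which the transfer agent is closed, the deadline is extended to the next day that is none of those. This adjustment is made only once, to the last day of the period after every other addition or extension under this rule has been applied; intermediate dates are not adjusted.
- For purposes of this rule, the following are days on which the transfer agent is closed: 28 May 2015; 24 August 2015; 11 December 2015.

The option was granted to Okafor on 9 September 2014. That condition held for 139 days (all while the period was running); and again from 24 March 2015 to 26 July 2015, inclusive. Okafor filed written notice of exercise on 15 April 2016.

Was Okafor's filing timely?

334 days after 9 September 2014 is August 9, 2015.
Tolling adds 139 days: August 9, 2015 + 139 days = December 26, 2015.
From March 24, 2015 through July 26, 2015 inclusive is 125 days; tolling adds 125 days: December 26, 2015 + 125 days = April 29, 2016.
April 29, 2016 is a Friday and not a day on which the transfer agent is closed, so no extension applies.
The deadline is April 29, 2016; the filing on April 15, 2016 is on or before that date.

Yes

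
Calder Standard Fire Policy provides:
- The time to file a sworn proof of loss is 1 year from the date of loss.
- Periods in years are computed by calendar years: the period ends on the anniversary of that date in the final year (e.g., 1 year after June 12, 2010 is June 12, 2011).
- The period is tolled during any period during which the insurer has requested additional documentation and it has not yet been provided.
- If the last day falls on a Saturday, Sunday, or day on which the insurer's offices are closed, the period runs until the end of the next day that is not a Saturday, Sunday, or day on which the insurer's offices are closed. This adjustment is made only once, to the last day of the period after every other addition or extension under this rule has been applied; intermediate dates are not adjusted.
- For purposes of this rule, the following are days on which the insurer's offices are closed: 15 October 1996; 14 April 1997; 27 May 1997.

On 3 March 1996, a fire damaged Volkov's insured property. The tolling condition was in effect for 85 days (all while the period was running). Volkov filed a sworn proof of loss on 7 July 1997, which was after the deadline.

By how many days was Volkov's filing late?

40 days

1 year after 3 March 1996 is March 3, 1997.
Tolling adds 85 days: March 3, 1997 + 85 days = May 27, 1997.
May 27, 1997 is a listed holiday. The next qualifying day is May 28, 1997.
The deadline is May 28, 1997; from May 28, 1997 to July 7, 1997 is 40 days.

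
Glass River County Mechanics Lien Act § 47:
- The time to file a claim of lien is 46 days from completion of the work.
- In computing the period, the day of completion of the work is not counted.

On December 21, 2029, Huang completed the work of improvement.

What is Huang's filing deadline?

46 days after December 21, 2029 is February 5, 2030.

February 5, 2030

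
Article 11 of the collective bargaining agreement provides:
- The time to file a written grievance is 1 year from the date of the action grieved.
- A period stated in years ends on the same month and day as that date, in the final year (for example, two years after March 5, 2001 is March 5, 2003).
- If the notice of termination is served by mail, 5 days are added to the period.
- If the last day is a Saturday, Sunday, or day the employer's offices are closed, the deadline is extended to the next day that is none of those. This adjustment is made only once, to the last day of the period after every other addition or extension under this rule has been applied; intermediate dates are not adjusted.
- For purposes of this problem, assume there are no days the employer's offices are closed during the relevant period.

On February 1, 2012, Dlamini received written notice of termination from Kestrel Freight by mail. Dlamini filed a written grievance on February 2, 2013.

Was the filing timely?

Yes

1 year after February 1, 2012 is February 1, 2013.
Service was by mail, adding 5 days: February 1, 2013 + 5 days = February 6, 2013.
February 6, 2013 is a Wednesday and not a day the employer's offices are closed, so no extension applies.
The deadline is February 6, 2013; the filing on February 2, 2013 is on or before that date.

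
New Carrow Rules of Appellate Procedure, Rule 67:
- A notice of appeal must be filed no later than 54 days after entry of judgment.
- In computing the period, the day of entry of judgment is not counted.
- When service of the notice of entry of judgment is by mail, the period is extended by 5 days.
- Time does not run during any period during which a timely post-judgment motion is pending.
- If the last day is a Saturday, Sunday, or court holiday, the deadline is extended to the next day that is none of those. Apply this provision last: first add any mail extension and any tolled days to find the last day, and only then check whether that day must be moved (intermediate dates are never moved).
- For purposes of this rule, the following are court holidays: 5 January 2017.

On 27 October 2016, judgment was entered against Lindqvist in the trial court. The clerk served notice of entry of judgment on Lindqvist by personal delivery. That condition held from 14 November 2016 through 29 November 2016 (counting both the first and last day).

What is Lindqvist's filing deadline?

January 6, 2017

54 days after 27 October 2016 is December 20, 2016.
Service was not by mail, so no mail extension applies.
From November 14, 2016 through November 29, 2016 inclusive is 16 days; tolling adds 16 days: December 20, 2016 + 16 days = January 5, 2017.
January 5, 2017 is a listed holiday. The next qualifying day is January 6, 2017.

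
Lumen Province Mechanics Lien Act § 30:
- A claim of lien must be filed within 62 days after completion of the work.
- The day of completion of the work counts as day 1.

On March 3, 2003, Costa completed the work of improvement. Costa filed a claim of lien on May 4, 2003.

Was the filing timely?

No

Counting March 3, 2003 as day 1, day 62 is May 3, 2003.
The deadline is May 3, 2003; the filing on May 4, 2003 is after that date.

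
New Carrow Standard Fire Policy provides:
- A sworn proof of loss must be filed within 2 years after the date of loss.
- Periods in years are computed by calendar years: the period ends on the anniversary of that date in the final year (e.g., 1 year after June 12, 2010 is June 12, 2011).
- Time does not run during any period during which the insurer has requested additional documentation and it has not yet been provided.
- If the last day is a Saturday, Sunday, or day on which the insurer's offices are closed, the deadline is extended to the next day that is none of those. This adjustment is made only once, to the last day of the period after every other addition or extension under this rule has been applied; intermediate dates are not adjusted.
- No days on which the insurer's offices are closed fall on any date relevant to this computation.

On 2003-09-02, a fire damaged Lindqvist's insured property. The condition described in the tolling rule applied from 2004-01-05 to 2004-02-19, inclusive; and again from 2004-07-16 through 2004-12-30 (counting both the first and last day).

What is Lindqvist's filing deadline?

April 4, 2006

2 years after 2003-09-02 is September 2, 2005.
From January 5, 2004 through February 19, 2004 inclusive is 46 days; tolling adds 46 days: September 2, 2005 + 46 days = October 18, 2005.
From July 16, 2004 through December 30, 2004 inclusive is 168 days; tolling adds 168 days: October 18, 2005 + 168 days = April 4, 2006.
April 4, 2006 is a Tuesday and not a day on which the insurer's offices are closed, so no extension applies.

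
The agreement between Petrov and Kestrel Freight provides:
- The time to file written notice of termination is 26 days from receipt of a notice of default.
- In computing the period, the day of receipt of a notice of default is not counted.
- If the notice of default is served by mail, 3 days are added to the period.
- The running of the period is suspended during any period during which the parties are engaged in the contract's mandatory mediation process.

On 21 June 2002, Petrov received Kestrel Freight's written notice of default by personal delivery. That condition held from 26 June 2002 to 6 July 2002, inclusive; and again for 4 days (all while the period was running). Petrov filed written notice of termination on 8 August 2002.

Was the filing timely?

26 days after 21 June 2002 is July 17, 2002.
Service was not by mail, so no mail extension applies.
From June 26, 2002 through July 6, 2002 inclusive is 11 days; tolling adds 11 days: July 17, 2002 + 11 days = July 28, 2002.
Tolling adds 4 days: July 28, 2002 + 4 days = August 1, 2002.
The deadline is August 1, 2002; the filing on August 8, 2002 is after that date.

No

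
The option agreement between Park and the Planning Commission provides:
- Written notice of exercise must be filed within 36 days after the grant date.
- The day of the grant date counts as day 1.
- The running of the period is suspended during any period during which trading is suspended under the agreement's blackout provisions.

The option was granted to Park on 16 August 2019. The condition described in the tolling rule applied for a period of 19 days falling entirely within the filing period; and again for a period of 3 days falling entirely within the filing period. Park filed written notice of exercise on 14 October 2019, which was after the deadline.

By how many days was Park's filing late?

Counting 16 August 2019 as day 1, day 36 is September 20, 2019.
Tolling adds 19 days: September 20, 2019 + 19 days = October 9, 2019.
Tolling adds 3 days: October 9, 2019 + 3 days = October 12, 2019.
The deadline is October 12, 2019; from October 12, 2019 to October 14, 2019 is 2 days.

2 days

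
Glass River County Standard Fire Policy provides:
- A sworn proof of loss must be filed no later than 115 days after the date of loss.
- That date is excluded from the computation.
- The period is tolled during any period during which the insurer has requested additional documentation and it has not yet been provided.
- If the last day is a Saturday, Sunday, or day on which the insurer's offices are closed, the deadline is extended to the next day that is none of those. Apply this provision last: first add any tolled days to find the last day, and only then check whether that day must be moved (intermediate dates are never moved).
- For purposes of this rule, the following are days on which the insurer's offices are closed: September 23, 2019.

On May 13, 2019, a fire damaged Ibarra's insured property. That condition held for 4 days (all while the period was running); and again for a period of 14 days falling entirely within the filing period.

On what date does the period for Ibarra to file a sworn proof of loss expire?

115 days after May 13, 2019 is September 5, 2019.
Tolling adds 4 days: September 5, 2019 + 4 days = September 9, 2019.
Tolling adds 14 days: September 9, 2019 + 14 days = September 23, 2019.
September 23, 2019 is a listed holiday. The next qualifying day is September 24, 2019.

September 24, 2019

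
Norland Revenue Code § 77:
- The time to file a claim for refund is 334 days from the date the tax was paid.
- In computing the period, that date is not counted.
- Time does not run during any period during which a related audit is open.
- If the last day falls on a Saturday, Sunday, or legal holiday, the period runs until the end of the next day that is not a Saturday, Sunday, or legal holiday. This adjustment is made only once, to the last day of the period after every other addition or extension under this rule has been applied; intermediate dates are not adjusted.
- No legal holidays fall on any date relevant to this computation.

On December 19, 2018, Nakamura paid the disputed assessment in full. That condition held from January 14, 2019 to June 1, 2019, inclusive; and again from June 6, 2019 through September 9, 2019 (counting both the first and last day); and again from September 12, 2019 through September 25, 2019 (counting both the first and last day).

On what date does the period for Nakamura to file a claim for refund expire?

July 24, 2020

334 days after December 19, 2018 is November 18, 2019.
From January 14, 2019 through June 1, 2019 inclusive is 139 days; tolling adds 139 days: November 18, 2019 + 139 days = April 5, 2020.
From June 6, 2019 through September 9, 2019 inclusive is 96 days; tolling adds 96 days: April 5, 2020 + 96 days = July 10, 2020.
From September 12, 2019 through September 25, 2019 inclusive is 14 days; tolling adds 14 days: July 10, 2020 + 14 days = July 24, 2020.
July 24, 2020 is a Friday and not a legal holiday, so no extension applies.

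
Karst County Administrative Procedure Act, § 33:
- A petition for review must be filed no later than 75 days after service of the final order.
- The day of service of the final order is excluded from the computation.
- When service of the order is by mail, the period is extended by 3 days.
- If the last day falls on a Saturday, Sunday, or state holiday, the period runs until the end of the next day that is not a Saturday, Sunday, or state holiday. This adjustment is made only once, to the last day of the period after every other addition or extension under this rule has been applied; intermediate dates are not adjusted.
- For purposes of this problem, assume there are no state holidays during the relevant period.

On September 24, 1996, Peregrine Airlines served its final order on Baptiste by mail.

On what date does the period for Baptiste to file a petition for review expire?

75 days after September 24, 1996 is December 8, 1996.
Service was by mail, adding 3 days: December 8, 1996 + 3 days = December 11, 1996.
December 11, 1996 is a Wednesday and not a state holiday, so no extension applies.

December 11, 1996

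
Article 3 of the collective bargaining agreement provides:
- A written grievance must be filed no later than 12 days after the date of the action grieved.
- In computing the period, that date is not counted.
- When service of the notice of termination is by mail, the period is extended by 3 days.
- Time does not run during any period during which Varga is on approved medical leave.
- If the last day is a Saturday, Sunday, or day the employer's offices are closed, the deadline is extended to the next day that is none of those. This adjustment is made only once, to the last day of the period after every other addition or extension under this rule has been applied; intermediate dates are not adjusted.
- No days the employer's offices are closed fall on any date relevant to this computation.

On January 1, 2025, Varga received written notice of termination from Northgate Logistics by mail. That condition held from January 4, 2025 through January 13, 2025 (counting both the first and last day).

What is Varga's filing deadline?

12 days after January 1, 2025 is January 13, 2025.
Service was by mail, adding 3 days: January 13, 2025 + 3 days = January 16, 2025.
From January 4, 2025 through January 13, 2025 inclusive is 10 days; tolling adds 10 days: January 16, 2025 + 10 days = January 26, 2025.
January 26, 2025 is Sunday. The next qualifying day is January 27, 2025.

January 27, 2025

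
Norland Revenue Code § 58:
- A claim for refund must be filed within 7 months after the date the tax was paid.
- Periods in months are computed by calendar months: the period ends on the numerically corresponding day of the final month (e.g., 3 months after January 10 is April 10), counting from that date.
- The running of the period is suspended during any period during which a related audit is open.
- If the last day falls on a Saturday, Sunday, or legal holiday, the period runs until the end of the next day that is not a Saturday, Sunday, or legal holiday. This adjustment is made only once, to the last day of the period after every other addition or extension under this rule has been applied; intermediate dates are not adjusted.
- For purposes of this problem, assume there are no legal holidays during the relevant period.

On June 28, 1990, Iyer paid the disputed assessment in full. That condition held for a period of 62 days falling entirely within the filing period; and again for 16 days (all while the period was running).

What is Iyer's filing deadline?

7 months after June 28, 1990 is January 28, 1991.
Tolling adds 62 days: January 28, 1991 + 62 days = March 31, 1991.
Tolling adds 16 days: March 31, 1991 + 16 days = April 16, 1991.
April 16, 1991 is a Tuesday and not a legal holiday, so no extension applies.

April 16, 1991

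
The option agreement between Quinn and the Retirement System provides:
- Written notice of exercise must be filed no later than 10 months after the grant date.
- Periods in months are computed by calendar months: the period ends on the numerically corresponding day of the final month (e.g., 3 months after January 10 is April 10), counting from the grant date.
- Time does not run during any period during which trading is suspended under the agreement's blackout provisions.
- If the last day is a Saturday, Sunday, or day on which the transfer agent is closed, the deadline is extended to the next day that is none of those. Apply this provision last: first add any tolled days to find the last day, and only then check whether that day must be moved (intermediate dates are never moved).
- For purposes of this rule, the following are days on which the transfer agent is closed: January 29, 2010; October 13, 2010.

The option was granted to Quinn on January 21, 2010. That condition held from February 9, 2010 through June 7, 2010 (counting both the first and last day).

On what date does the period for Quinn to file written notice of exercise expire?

10 months after January 21, 2010 is November 21, 2010.
From February 9, 2010 through June 7, 2010 inclusive is 119 days; tolling adds 119 days: November 21, 2010 + 119 days = March 20, 2011.
March 20, 2011 is Sunday. The next qualifying day is March 21, 2011.

March 21, 2011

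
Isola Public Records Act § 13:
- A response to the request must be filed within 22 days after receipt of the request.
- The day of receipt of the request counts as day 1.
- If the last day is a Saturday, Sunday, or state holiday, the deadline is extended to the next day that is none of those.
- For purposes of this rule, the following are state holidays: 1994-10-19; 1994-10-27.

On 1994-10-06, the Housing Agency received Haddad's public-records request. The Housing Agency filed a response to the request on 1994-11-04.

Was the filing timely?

Counting 1994-10-06 as day 1, day 22 is October 27, 1994.
October 27, 1994 is a listed holiday. The next qualifying day is October 28, 1994.
The deadline is October 28, 1994; the filing on November 4, 1994 is after that date.

No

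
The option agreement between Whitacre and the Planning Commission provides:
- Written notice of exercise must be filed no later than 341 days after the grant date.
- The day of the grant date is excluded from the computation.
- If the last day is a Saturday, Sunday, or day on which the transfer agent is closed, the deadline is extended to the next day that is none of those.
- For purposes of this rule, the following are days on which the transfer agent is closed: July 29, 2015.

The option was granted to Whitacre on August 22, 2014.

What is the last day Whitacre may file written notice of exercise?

341 days after August 22, 2014 is July 29, 2015.
July 29, 2015 is a listed holiday. The next qualifying day is July 30, 2015.

July 30, 2015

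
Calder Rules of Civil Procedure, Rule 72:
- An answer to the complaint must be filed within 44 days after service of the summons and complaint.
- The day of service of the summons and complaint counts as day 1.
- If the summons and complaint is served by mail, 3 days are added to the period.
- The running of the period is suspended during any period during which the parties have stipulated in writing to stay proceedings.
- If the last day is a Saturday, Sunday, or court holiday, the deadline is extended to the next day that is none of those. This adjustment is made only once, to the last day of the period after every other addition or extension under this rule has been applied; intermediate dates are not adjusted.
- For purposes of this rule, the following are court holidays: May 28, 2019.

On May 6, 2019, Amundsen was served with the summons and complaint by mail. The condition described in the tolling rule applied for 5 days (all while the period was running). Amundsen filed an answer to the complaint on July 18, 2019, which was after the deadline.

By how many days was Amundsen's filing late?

Counting May 6, 2019 as day 1, day 44 is June 18, 2019.
Service was by mail, adding 3 days: June 18, 2019 + 3 days = June 21, 2019.
Tolling adds 5 days: June 21, 2019 + 5 days = June 26, 2019.
June 26, 2019 is a Wednesday and not a court holiday, so no extension applies.
The deadline is June 26, 2019; from June 26, 2019 to July 18, 2019 is 22 days.

22 days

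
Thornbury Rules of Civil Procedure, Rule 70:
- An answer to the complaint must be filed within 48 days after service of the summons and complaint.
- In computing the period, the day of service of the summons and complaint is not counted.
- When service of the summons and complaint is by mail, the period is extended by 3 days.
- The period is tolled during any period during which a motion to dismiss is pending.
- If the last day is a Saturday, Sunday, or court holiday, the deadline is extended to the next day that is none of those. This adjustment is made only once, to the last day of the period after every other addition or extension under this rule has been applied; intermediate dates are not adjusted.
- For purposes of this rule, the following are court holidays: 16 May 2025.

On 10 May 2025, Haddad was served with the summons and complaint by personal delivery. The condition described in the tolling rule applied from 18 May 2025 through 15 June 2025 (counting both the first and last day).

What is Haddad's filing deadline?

48 days after 10 May 2025 is June 27, 2025.
Service was not by mail, so no mail extension applies.
From May 18, 2025 through June 15, 2025 inclusive is 29 days; tolling adds 29 days: June 27, 2025 + 29 days = July 26, 2025.
July 26, 2025 is Saturday; July 27, 2025 is Sunday. The next qualifying day is July 28, 2025.

July 28, 2025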